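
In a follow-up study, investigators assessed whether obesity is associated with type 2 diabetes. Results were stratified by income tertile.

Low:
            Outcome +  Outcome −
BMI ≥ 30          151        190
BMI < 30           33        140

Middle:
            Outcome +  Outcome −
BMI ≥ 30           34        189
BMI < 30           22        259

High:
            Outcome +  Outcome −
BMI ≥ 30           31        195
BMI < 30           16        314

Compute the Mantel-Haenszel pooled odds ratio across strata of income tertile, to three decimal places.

OR_MH = Σ(aᵢdᵢ/nᵢ) / Σ(bᵢcᵢ/nᵢ), where nᵢ is the stratum total.
Stratum 1 (Low): n = 514; a·d/n = 151·140/514 = 41.1284; b·c/n = 190·33/514 = 12.1984
Stratum 2 (Middle): n = 504; a·d/n = 34·259/504 = 17.4722; b·c/n = 189·22/504 = 8.2500
Stratum 3 (High): n = 556; a·d/n = 31·314/556 = 17.5072; b·c/n = 195·16/556 = 5.6115
OR_MH = (41.1284 + 17.4722 + 17.5072) / (12.1984 + 8.2500 + 5.6115) = 76.1078 / 26.0600 = 2.92049

2.920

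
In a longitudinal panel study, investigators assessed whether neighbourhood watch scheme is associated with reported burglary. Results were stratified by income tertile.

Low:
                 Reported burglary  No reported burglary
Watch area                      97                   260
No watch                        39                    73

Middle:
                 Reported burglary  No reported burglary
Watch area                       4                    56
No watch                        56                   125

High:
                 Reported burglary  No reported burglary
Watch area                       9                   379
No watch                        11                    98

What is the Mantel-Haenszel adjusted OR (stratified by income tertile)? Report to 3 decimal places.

0.440

OR_MH = Σ(aᵢdᵢ/nᵢ) / Σ(bᵢcᵢ/nᵢ), where nᵢ is the stratum total.
Stratum 1 (Low): n = 469; a·d/n = 97·73/469 = 15.0981; b·c/n = 260·39/469 = 21.6205
Stratum 2 (Middle): n = 241; a·d/n = 4·125/241 = 2.0747; b·c/n = 56·56/241 = 13.0124
Stratum 3 (High): n = 497; a·d/n = 9·98/497 = 1.7746; b·c/n = 379·11/497 = 8.3883
OR_MH = (15.0981 + 2.0747 + 1.7746) / (21.6205 + 13.0124 + 8.3883) = 18.9474 / 43.0212 = 0.44042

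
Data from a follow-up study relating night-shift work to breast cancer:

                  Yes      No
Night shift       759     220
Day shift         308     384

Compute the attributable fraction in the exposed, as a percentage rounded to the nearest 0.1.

Cells: a = 759, b = 220, c = 308, d = 384.
Risk in exposed = 759/979 = 0.77528; risk in unexposed = 308/692 = 0.44509.
RR = 0.77528/0.44509 = 1.74186
AR% = (RR − 1)/RR × 100 = (1.74186 − 1)/1.74186 × 100 = 42.5903%

42.6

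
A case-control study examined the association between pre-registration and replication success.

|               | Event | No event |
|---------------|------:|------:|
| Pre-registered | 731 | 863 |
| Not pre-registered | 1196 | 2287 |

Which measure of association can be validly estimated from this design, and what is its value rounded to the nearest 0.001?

Cells: a = 731, b = 863, c = 1196, d = 2287.
This is a case-control study: participants were sampled on outcome status, so risks in the source population cannot be estimated directly — relative risk is not valid here. The odds ratio is the appropriate measure.
OR = (a·d)/(b·c) = (731 × 2287) / (863 × 1196) = 1671797 / 1032148 = 1.61973

1.620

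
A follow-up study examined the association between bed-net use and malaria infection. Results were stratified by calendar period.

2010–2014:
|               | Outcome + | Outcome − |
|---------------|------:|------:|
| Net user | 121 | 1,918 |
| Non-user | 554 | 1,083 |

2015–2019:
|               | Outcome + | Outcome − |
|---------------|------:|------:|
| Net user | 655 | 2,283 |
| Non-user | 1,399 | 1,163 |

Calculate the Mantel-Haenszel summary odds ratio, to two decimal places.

0.20

OR_MH = Σ(aᵢdᵢ/nᵢ) / Σ(bᵢcᵢ/nᵢ), where nᵢ is the stratum total.
Stratum 1 (2010–2014): n = 3676; a·d/n = 121·1083/3676 = 35.6483; b·c/n = 1918·554/3676 = 289.0566
Stratum 2 (2015–2019): n = 5500; a·d/n = 655·1163/5500 = 138.5027; b·c/n = 2283·1399/5500 = 580.7122
OR_MH = (35.6483 + 138.5027) / (289.0566 + 580.7122) = 174.1510 / 869.7688 = 0.20023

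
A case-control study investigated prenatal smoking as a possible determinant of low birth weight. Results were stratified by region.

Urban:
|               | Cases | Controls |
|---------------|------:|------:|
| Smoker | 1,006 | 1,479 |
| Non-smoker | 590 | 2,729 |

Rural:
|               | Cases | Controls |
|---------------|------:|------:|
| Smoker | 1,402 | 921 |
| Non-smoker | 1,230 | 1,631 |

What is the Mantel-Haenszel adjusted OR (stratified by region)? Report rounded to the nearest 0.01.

OR_MH = Σ(aᵢdᵢ/nᵢ) / Σ(bᵢcᵢ/nᵢ), where nᵢ is the stratum total.
Stratum 1 (Urban): n = 5804; a·d/n = 1006·2729/5804 = 473.0141; b·c/n = 1479·590/5804 = 150.3463
Stratum 2 (Rural): n = 5184; a·d/n = 1402·1631/5184 = 441.0999; b·c/n = 921·1230/5184 = 218.5243
OR_MH = (473.0141 + 441.0999) / (150.3463 + 218.5243) = 914.1141 / 368.8706 = 2.47814

2.48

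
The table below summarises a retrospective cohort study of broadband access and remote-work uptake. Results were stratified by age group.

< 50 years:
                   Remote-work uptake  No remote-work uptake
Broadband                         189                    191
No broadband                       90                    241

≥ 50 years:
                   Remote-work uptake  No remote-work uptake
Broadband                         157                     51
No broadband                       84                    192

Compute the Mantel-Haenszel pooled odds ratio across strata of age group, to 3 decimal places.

OR_MH = Σ(aᵢdᵢ/nᵢ) / Σ(bᵢcᵢ/nᵢ), where nᵢ is the stratum total.
Stratum 1 (< 50 years): n = 711; a·d/n = 189·241/711 = 64.0633; b·c/n = 191·90/711 = 24.1772
Stratum 2 (≥ 50 years): n = 484; a·d/n = 157·192/484 = 62.2810; b·c/n = 51·84/484 = 8.8512
OR_MH = (64.0633 + 62.2810) / (24.1772 + 8.8512) = 126.3443 / 33.0285 = 3.82532

3.825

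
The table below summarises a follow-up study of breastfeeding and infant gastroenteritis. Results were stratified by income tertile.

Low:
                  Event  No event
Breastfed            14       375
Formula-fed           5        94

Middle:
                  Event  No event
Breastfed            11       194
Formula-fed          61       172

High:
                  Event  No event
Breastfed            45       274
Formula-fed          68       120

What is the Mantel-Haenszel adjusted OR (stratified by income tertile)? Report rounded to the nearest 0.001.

0.261

OR_MH = Σ(aᵢdᵢ/nᵢ) / Σ(bᵢcᵢ/nᵢ), where nᵢ is the stratum total.
Stratum 1 (Low): n = 488; a·d/n = 14·94/488 = 2.6967; b·c/n = 375·5/488 = 3.8422
Stratum 2 (Middle): n = 438; a·d/n = 11·172/438 = 4.3196; b·c/n = 194·61/438 = 27.0183
Stratum 3 (High): n = 507; a·d/n = 45·120/507 = 10.6509; b·c/n = 274·68/507 = 36.7495
OR_MH = (2.6967 + 4.3196 + 10.6509) / (3.8422 + 27.0183 + 36.7495) = 17.6672 / 67.6100 = 0.26131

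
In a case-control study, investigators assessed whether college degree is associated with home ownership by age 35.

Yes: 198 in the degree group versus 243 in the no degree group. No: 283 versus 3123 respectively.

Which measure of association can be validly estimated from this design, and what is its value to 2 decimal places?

From the description: a = 198, b = 283, c = 243, d = 3123.
This is a case-control study: participants were sampled on outcome status, so risks in the source population cannot be estimated directly — relative risk is not valid here. The odds ratio is the appropriate measure.
OR = (a·d)/(b·c) = (198 × 3123) / (283 × 243) = 618354 / 68769 = 8.99176

8.99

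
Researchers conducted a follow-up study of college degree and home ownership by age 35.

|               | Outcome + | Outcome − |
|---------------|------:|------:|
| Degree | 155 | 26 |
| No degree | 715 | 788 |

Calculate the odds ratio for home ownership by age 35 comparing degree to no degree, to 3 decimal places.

6.570

Cells: a = 155, b = 26, c = 715, d = 788.
OR = (a·d)/(b·c) = (155 × 788) / (26 × 715) = 122140 / 18590 = 6.57020
The odds of home ownership by age 35 are about 6.57 times as high in the degree group.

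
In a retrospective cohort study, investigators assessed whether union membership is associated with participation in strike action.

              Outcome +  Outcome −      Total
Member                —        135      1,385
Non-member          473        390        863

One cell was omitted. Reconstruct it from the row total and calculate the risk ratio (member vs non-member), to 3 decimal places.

1.647

The missing cell is in the exposed row: 1385 − 135 = 1250.
So a = 1250, b = 135, c = 473, d = 390.
RR = [a/(a+b)] / [c/(c+d)] = (1250/1385) / (473/863) = 0.90253/0.54809 = 1.64668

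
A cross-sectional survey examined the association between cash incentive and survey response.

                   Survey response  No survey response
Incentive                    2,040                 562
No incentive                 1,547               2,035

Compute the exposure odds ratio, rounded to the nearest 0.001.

Cells: a = 2040, b = 562, c = 1547, d = 2035.
OR = (a·d)/(b·c) = (2040 × 2035) / (562 × 1547) = 4151400 / 869414 = 4.77494
The odds of survey response are about 4.77 times as high in the incentive group.

4.775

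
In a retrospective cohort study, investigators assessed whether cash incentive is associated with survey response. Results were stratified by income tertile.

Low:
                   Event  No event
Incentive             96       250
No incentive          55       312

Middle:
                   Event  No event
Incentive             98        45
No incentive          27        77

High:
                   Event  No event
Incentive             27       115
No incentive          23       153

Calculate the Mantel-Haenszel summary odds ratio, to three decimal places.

OR_MH = Σ(aᵢdᵢ/nᵢ) / Σ(bᵢcᵢ/nᵢ), where nᵢ is the stratum total.
Stratum 1 (Low): n = 713; a·d/n = 96·312/713 = 42.0084; b·c/n = 250·55/713 = 19.2847
Stratum 2 (Middle): n = 247; a·d/n = 98·77/247 = 30.5506; b·c/n = 45·27/247 = 4.9190
Stratum 3 (High): n = 318; a·d/n = 27·153/318 = 12.9906; b·c/n = 115·23/318 = 8.3176
OR_MH = (42.0084 + 30.5506 + 12.9906) / (19.2847 + 4.9190 + 8.3176) = 85.5496 / 32.5214 = 2.63057

2.631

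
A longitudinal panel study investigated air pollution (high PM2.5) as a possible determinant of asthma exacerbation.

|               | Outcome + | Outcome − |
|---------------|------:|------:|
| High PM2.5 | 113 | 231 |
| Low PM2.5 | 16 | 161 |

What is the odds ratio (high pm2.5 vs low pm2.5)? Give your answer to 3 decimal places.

Cells: a = 113, b = 231, c = 16, d = 161.
OR = (a·d)/(b·c) = (113 × 161) / (231 × 16) = 18193 / 3696 = 4.92235
The odds of asthma exacerbation are about 4.92 times as high in the high pm2.5 group.

4.922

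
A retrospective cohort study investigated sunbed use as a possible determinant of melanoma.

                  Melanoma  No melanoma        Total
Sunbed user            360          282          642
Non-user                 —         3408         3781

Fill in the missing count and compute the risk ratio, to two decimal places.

5.68

The missing cell is in the unexposed row: 3781 − 3408 = 373.
So a = 360, b = 282, c = 373, d = 3408.
RR = [a/(a+b)] / [c/(c+d)] = (360/642) / (373/3781) = 0.56075/0.09865 = 5.68415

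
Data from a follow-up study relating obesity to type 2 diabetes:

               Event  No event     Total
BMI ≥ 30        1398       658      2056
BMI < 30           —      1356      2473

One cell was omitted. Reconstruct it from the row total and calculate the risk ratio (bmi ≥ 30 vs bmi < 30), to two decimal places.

1.51

The missing cell is in the unexposed row: 2473 − 1356 = 1117.
So a = 1398, b = 658, c = 1117, d = 1356.
RR = [a/(a+b)] / [c/(c+d)] = (1398/2056) / (1117/2473) = 0.67996/0.45168 = 1.50541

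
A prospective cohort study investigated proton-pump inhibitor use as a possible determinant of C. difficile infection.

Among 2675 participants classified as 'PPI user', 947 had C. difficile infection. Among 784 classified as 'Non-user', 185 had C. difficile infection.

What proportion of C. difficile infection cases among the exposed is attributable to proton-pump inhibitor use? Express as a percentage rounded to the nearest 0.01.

33.35

From the description: a = 947, b = 1728, c = 185, d = 599.
Risk in exposed = 947/2675 = 0.35402; risk in unexposed = 185/784 = 0.23597.
RR = 0.35402/0.23597 = 1.50027
AR% = (RR − 1)/RR × 100 = (1.50027 − 1)/1.50027 × 100 = 33.3455%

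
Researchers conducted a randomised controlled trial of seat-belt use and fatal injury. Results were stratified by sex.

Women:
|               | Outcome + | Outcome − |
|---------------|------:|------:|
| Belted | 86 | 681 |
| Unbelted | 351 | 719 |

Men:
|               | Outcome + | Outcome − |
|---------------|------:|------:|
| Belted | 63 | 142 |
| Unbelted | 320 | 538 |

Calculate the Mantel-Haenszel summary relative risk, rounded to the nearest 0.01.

0.48

RR_MH = Σ(aᵢ·n₀ᵢ/nᵢ) / Σ(cᵢ·n₁ᵢ/nᵢ), with n₁ᵢ = aᵢ+bᵢ (exposed), n₀ᵢ = cᵢ+dᵢ (unexposed), nᵢ = n₁ᵢ+n₀ᵢ.
Stratum 1 (Women): n₁ = 767, n₀ = 1070, n = 1837; a·n₀/n = 86·1070/1837 = 50.0925; c·n₁/n = 351·767/1837 = 146.5525
Stratum 2 (Men): n₁ = 205, n₀ = 858, n = 1063; a·n₀/n = 63·858/1063 = 50.8504; c·n₁/n = 320·205/1063 = 61.7121
RR_MH = (50.0925 + 50.8504) / (146.5525 + 61.7121) = 100.9430 / 208.2647 = 0.48469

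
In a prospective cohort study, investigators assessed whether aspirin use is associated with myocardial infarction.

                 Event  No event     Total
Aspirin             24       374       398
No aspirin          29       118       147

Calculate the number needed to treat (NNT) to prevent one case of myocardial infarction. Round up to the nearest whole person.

Risk in treated group = 24/398 = 0.06030; risk in control = 29/147 = 0.19728.
Absolute risk reduction = 0.19728 − 0.06030 = 0.13698
NNT = 1 / ARR = 1 / 0.13698 = 7.300 → round up → 8

8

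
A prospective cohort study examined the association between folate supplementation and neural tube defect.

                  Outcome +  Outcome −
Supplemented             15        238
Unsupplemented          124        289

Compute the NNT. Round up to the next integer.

5

Risk in treated group = 15/253 = 0.05929; risk in control = 124/413 = 0.30024.
Absolute risk reduction = 0.30024 − 0.05929 = 0.24095
NNT = 1 / ARR = 1 / 0.24095 = 4.150 → round up → 5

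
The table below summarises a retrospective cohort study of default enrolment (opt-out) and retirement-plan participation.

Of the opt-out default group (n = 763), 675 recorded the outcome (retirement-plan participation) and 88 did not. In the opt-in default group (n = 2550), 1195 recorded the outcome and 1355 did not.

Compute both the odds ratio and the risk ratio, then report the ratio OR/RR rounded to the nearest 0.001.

From the description: a = 675, b = 88, c = 1195, d = 1355.
OR = (675·1355)/(88·1195) = 914625/105160 = 8.69746
Risk in exposed = 675/763 = 0.88467; risk in unexposed = 1195/2550 = 0.46863; RR = 1.88778
OR/RR = 8.69746 / 1.88778 = 4.60724
The outcome is not rare, so the OR lies further from 1 than the RR.

4.607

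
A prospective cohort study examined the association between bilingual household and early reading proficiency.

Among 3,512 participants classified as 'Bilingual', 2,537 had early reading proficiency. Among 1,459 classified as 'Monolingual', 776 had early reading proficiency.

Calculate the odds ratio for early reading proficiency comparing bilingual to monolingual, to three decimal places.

2.290

From the description: a = 2537, b = 975, c = 776, d = 683.
OR = (a·d)/(b·c) = (2537 × 683) / (975 × 776) = 1732771 / 756600 = 2.29021
The odds of early reading proficiency are about 2.29 times as high in the bilingual group.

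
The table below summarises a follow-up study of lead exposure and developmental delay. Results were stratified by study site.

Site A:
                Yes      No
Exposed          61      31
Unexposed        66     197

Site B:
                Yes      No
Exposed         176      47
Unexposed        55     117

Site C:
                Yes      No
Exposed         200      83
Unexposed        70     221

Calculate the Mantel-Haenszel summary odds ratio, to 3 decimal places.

7.267

OR_MH = Σ(aᵢdᵢ/nᵢ) / Σ(bᵢcᵢ/nᵢ), where nᵢ is the stratum total.
Stratum 1 (Site A): n = 355; a·d/n = 61·197/355 = 33.8507; b·c/n = 31·66/355 = 5.7634
Stratum 2 (Site B): n = 395; a·d/n = 176·117/395 = 52.1316; b·c/n = 47·55/395 = 6.5443
Stratum 3 (Site C): n = 574; a·d/n = 200·221/574 = 77.0035; b·c/n = 83·70/574 = 10.1220
OR_MH = (33.8507 + 52.1316 + 77.0035) / (5.7634 + 6.5443 + 10.1220) = 162.9858 / 22.4296 = 7.26654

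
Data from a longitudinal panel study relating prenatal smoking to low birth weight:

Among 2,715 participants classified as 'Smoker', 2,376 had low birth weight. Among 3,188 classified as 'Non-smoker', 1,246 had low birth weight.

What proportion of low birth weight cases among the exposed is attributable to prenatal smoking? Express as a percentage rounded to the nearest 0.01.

From the description: a = 2376, b = 339, c = 1246, d = 1942.
Risk in exposed = 2376/2715 = 0.87514; risk in unexposed = 1246/3188 = 0.39084.
RR = 0.87514/0.39084 = 2.23912
AR% = (RR − 1)/RR × 100 = (2.23912 − 1)/2.23912 × 100 = 55.3395%

55.34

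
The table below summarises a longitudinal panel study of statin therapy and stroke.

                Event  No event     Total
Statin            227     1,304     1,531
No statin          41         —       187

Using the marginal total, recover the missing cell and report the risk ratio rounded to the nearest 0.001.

The missing cell is in the unexposed row: 187 − 41 = 146.
So a = 227, b = 1304, c = 41, d = 146.
RR = [a/(a+b)] / [c/(c+d)] = (227/1531) / (41/187) = 0.14827/0.21925 = 0.67625

0.676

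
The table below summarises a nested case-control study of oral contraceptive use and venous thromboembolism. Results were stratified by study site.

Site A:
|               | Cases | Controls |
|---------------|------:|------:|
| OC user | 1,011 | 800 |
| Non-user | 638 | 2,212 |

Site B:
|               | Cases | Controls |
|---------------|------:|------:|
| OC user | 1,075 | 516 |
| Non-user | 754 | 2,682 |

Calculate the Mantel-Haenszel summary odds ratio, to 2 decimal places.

5.64

OR_MH = Σ(aᵢdᵢ/nᵢ) / Σ(bᵢcᵢ/nᵢ), where nᵢ is the stratum total.
Stratum 1 (Site A): n = 4661; a·d/n = 1011·2212/4661 = 479.7966; b·c/n = 800·638/4661 = 109.5044
Stratum 2 (Site B): n = 5027; a·d/n = 1075·2682/5027 = 573.5329; b·c/n = 516·754/5027 = 77.3949
OR_MH = (479.7966 + 573.5329) / (109.5044 + 77.3949) = 1053.3295 / 186.8993 = 5.63581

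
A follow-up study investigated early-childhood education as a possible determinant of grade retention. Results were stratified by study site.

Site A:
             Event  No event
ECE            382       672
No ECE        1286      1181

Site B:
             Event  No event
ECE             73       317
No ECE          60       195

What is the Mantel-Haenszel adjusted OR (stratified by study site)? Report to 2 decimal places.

OR_MH = Σ(aᵢdᵢ/nᵢ) / Σ(bᵢcᵢ/nᵢ), where nᵢ is the stratum total.
Stratum 1 (Site A): n = 3521; a·d/n = 382·1181/3521 = 128.1289; b·c/n = 672·1286/3521 = 245.4394
Stratum 2 (Site B): n = 645; a·d/n = 73·195/645 = 22.0698; b·c/n = 317·60/645 = 29.4884
OR_MH = (128.1289 + 22.0698) / (245.4394 + 29.4884) = 150.1987 / 274.9277 = 0.54632

0.55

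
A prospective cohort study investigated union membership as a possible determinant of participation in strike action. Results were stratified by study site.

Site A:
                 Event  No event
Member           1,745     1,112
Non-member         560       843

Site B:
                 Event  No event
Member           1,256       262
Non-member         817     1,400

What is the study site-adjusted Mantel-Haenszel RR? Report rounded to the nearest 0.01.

RR_MH = Σ(aᵢ·n₀ᵢ/nᵢ) / Σ(cᵢ·n₁ᵢ/nᵢ), with n₁ᵢ = aᵢ+bᵢ (exposed), n₀ᵢ = cᵢ+dᵢ (unexposed), nᵢ = n₁ᵢ+n₀ᵢ.
Stratum 1 (Site A): n₁ = 2857, n₀ = 1403, n = 4260; a·n₀/n = 1745·1403/4260 = 574.7031; c·n₁/n = 560·2857/4260 = 375.5681
Stratum 2 (Site B): n₁ = 1518, n₀ = 2217, n = 3735; a·n₀/n = 1256·2217/3735 = 745.5293; c·n₁/n = 817·1518/3735 = 332.0498
RR_MH = (574.7031 + 745.5293) / (375.5681 + 332.0498) = 1320.2324 / 707.6179 = 1.86574

1.87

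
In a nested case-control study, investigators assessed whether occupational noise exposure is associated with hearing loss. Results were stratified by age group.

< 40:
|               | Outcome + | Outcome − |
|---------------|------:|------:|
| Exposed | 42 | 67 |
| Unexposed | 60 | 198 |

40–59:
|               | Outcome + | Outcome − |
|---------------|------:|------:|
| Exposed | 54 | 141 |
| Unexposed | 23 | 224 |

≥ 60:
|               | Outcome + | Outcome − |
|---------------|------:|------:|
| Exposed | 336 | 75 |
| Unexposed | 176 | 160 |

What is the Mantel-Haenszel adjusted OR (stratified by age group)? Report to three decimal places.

OR_MH = Σ(aᵢdᵢ/nᵢ) / Σ(bᵢcᵢ/nᵢ), where nᵢ is the stratum total.
Stratum 1 (< 40): n = 367; a·d/n = 42·198/367 = 22.6594; b·c/n = 67·60/367 = 10.9537
Stratum 2 (40–59): n = 442; a·d/n = 54·224/442 = 27.3665; b·c/n = 141·23/442 = 7.3371
Stratum 3 (≥ 60): n = 747; a·d/n = 336·160/747 = 71.9679; b·c/n = 75·176/747 = 17.6707
OR_MH = (22.6594 + 27.3665 + 71.9679) / (10.9537 + 7.3371 + 17.6707) = 121.9938 / 35.9615 = 3.39235

3.392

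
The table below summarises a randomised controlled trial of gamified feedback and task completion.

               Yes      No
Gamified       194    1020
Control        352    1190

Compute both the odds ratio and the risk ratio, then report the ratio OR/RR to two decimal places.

0.92

Cells: a = 194, b = 1020, c = 352, d = 1190.
OR = (194·1190)/(1020·352) = 230860/359040 = 0.64299
Risk in exposed = 194/1214 = 0.15980; risk in unexposed = 352/1542 = 0.22827; RR = 0.70004
OR/RR = 0.64299 / 0.70004 = 0.91850
The outcome is not rare, so the OR lies further from 1 than the RR.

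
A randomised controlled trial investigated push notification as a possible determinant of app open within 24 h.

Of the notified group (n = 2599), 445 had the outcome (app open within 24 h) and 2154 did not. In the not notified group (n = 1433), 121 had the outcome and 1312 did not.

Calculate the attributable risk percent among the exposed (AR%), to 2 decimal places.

From the description: a = 445, b = 2154, c = 121, d = 1312.
Risk in exposed = 445/2599 = 0.17122; risk in unexposed = 121/1433 = 0.08444.
RR = 0.17122/0.08444 = 2.02775
AR% = (RR − 1)/RR × 100 = (2.02775 − 1)/2.02775 × 100 = 50.6843%

50.68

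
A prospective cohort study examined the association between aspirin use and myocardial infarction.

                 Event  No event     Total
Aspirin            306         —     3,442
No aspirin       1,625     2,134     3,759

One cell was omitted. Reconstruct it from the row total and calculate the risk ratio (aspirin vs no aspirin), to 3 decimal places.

The missing cell is in the exposed row: 3442 − 306 = 3136.
So a = 306, b = 3136, c = 1625, d = 2134.
RR = [a/(a+b)] / [c/(c+d)] = (306/3442) / (1625/3759) = 0.08890/0.43230 = 0.20565

0.206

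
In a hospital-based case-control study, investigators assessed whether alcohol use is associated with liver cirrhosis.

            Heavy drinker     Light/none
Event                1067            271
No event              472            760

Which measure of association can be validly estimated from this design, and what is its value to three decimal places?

Reading the table with exposure as columns: a = 1067 (Heavy drinker, case), b = 472 (Heavy drinker, non-case), c = 271 (Light/none, case), d = 760.
This is a hospital-based case-control study: participants were sampled on outcome status, so risks in the source population cannot be estimated directly — relative risk is not valid here. The odds ratio is the appropriate measure.
OR = (a·d)/(b·c) = (1067 × 760) / (472 × 271) = 810920 / 127912 = 6.33967

6.340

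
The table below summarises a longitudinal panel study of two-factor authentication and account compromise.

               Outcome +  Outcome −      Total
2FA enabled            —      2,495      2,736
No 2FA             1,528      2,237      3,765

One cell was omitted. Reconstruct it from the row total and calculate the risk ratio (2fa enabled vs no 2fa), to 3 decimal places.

The missing cell is in the exposed row: 2736 − 2495 = 241.
So a = 241, b = 2495, c = 1528, d = 2237.
RR = [a/(a+b)] / [c/(c+d)] = (241/2736) / (1528/3765) = 0.08808/0.40584 = 0.21704

0.217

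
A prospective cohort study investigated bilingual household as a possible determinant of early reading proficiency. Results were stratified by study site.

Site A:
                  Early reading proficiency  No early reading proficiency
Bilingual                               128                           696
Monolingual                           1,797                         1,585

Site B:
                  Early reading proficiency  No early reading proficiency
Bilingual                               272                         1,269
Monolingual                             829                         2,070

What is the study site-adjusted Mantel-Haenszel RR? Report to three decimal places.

RR_MH = Σ(aᵢ·n₀ᵢ/nᵢ) / Σ(cᵢ·n₁ᵢ/nᵢ), with n₁ᵢ = aᵢ+bᵢ (exposed), n₀ᵢ = cᵢ+dᵢ (unexposed), nᵢ = n₁ᵢ+n₀ᵢ.
Stratum 1 (Site A): n₁ = 824, n₀ = 3382, n = 4206; a·n₀/n = 128·3382/4206 = 102.9234; c·n₁/n = 1797·824/4206 = 352.0514
Stratum 2 (Site B): n₁ = 1541, n₀ = 2899, n = 4440; a·n₀/n = 272·2899/4440 = 177.5964; c·n₁/n = 829·1541/4440 = 287.7227
RR_MH = (102.9234 + 177.5964) / (352.0514 + 287.7227) = 280.5198 / 639.7741 = 0.43847

0.438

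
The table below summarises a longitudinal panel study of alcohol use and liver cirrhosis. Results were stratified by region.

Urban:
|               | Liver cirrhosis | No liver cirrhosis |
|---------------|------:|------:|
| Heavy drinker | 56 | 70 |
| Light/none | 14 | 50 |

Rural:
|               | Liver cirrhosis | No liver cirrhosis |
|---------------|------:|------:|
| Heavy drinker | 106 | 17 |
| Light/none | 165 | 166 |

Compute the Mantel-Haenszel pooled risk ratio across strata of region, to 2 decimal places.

1.78

RR_MH = Σ(aᵢ·n₀ᵢ/nᵢ) / Σ(cᵢ·n₁ᵢ/nᵢ), with n₁ᵢ = aᵢ+bᵢ (exposed), n₀ᵢ = cᵢ+dᵢ (unexposed), nᵢ = n₁ᵢ+n₀ᵢ.
Stratum 1 (Urban): n₁ = 126, n₀ = 64, n = 190; a·n₀/n = 56·64/190 = 18.8632; c·n₁/n = 14·126/190 = 9.2842
Stratum 2 (Rural): n₁ = 123, n₀ = 331, n = 454; a·n₀/n = 106·331/454 = 77.2819; c·n₁/n = 165·123/454 = 44.7026
RR_MH = (18.8632 + 77.2819) / (9.2842 + 44.7026) = 96.1451 / 53.9869 = 1.78090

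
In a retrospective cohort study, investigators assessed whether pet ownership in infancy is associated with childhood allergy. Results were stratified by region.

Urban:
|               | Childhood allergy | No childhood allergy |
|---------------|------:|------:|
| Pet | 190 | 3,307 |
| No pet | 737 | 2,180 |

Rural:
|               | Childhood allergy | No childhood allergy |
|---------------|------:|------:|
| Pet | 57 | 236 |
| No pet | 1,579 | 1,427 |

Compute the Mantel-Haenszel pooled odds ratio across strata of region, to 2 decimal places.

OR_MH = Σ(aᵢdᵢ/nᵢ) / Σ(bᵢcᵢ/nᵢ), where nᵢ is the stratum total.
Stratum 1 (Urban): n = 6414; a·d/n = 190·2180/6414 = 64.5775; b·c/n = 3307·737/6414 = 379.9905
Stratum 2 (Rural): n = 3299; a·d/n = 57·1427/3299 = 24.6557; b·c/n = 236·1579/3299 = 112.9567
OR_MH = (64.5775 + 24.6557) / (379.9905 + 112.9567) = 89.2331 / 492.9471 = 0.18102

0.18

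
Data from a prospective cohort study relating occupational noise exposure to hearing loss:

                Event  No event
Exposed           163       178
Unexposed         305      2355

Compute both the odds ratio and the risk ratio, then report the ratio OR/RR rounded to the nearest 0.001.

1.696

Cells: a = 163, b = 178, c = 305, d = 2355.
OR = (163·2355)/(178·305) = 383865/54290 = 7.07064
Risk in exposed = 163/341 = 0.47801; risk in unexposed = 305/2660 = 0.11466; RR = 4.16884
OR/RR = 7.07064 / 4.16884 = 1.69607
The outcome is not rare, so the OR lies further from 1 than the RR.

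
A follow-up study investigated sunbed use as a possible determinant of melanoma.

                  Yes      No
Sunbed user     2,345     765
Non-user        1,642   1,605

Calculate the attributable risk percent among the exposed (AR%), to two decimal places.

Cells: a = 2345, b = 765, c = 1642, d = 1605.
Risk in exposed = 2345/3110 = 0.75402; risk in unexposed = 1642/3247 = 0.50570.
RR = 0.75402/0.50570 = 1.49105
AR% = (RR − 1)/RR × 100 = (1.49105 − 1)/1.49105 × 100 = 32.9331%

32.93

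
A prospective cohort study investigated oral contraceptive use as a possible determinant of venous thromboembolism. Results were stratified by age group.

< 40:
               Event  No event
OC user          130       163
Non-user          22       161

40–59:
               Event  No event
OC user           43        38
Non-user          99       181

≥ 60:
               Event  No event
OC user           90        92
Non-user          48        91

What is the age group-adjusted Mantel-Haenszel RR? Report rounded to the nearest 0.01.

1.94

RR_MH = Σ(aᵢ·n₀ᵢ/nᵢ) / Σ(cᵢ·n₁ᵢ/nᵢ), with n₁ᵢ = aᵢ+bᵢ (exposed), n₀ᵢ = cᵢ+dᵢ (unexposed), nᵢ = n₁ᵢ+n₀ᵢ.
Stratum 1 (< 40): n₁ = 293, n₀ = 183, n = 476; a·n₀/n = 130·183/476 = 49.9790; c·n₁/n = 22·293/476 = 13.5420
Stratum 2 (40–59): n₁ = 81, n₀ = 280, n = 361; a·n₀/n = 43·280/361 = 33.3518; c·n₁/n = 99·81/361 = 22.2133
Stratum 3 (≥ 60): n₁ = 182, n₀ = 139, n = 321; a·n₀/n = 90·139/321 = 38.9720; c·n₁/n = 48·182/321 = 27.2150
RR_MH = (49.9790 + 33.3518 + 38.9720) / (13.5420 + 22.2133 + 27.2150) = 122.3028 / 62.9703 = 1.94223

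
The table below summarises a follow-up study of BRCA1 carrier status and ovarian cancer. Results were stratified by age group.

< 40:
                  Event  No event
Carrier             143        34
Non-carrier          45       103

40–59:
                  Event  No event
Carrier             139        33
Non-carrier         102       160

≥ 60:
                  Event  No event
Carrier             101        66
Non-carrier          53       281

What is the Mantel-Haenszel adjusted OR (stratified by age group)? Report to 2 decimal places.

7.88

OR_MH = Σ(aᵢdᵢ/nᵢ) / Σ(bᵢcᵢ/nᵢ), where nᵢ is the stratum total.
Stratum 1 (< 40): n = 325; a·d/n = 143·103/325 = 45.3200; b·c/n = 34·45/325 = 4.7077
Stratum 2 (40–59): n = 434; a·d/n = 139·160/434 = 51.2442; b·c/n = 33·102/434 = 7.7558
Stratum 3 (≥ 60): n = 501; a·d/n = 101·281/501 = 56.6487; b·c/n = 66·53/501 = 6.9820
OR_MH = (45.3200 + 51.2442 + 56.6487) / (4.7077 + 7.7558 + 6.9820) = 153.2129 / 19.4455 = 7.87910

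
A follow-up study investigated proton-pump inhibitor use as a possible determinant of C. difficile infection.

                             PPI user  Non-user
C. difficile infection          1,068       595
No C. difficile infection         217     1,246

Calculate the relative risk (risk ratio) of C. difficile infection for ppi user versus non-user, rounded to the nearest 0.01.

Reading the table with exposure as columns: a = 1068 (PPI user, case), b = 217 (PPI user, non-case), c = 595 (Non-user, case), d = 1246.
Risk in exposed = 1068/1285 = 0.83113; risk in unexposed = 595/1841 = 0.32319.
RR = 0.83113 / 0.32319 = 2.57161
The risk among the exposed is 2.57 times that among the unexposed.

2.57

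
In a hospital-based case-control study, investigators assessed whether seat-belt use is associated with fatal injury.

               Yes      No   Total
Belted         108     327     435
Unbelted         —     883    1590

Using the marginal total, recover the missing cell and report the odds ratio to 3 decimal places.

0.412

The missing cell is in the unexposed row: 1590 − 883 = 707.
So a = 108, b = 327, c = 707, d = 883.
OR = (a·d)/(b·c) = (108 × 883) / (327 × 707) = 95364 / 231189 = 0.41249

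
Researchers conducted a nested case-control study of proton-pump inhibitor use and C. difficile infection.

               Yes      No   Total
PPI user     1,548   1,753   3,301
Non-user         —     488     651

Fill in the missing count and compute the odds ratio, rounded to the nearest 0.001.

2.644

The missing cell is in the unexposed row: 651 − 488 = 163.
So a = 1548, b = 1753, c = 163, d = 488.
OR = (a·d)/(b·c) = (1548 × 488) / (1753 × 163) = 755424 / 285739 = 2.64376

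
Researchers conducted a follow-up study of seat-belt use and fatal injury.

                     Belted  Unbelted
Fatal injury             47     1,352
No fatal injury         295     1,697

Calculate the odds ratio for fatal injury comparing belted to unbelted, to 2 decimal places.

0.20

Reading the table with exposure as columns: a = 47 (Belted, case), b = 295 (Belted, non-case), c = 1352 (Unbelted, case), d = 1697.
OR = (a·d)/(b·c) = (47 × 1697) / (295 × 1352) = 79759 / 398840 = 0.19998
Exposure is associated with lower odds of fatal injury (OR = 0.20 < 1).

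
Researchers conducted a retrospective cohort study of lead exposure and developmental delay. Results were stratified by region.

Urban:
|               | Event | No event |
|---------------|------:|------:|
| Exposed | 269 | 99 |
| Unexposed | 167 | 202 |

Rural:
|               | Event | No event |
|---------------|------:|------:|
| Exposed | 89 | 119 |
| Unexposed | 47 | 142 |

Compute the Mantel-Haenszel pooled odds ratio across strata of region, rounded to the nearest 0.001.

OR_MH = Σ(aᵢdᵢ/nᵢ) / Σ(bᵢcᵢ/nᵢ), where nᵢ is the stratum total.
Stratum 1 (Urban): n = 737; a·d/n = 269·202/737 = 73.7286; b·c/n = 99·167/737 = 22.4328
Stratum 2 (Rural): n = 397; a·d/n = 89·142/397 = 31.8338; b·c/n = 119·47/397 = 14.0882
OR_MH = (73.7286 + 31.8338) / (22.4328 + 14.0882) = 105.5624 / 36.5210 = 2.89046

2.890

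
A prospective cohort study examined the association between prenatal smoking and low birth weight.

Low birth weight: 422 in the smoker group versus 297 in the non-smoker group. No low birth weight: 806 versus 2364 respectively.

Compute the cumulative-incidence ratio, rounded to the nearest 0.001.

From the description: a = 422, b = 806, c = 297, d = 2364.
Risk in exposed = 422/1228 = 0.34365; risk in unexposed = 297/2661 = 0.11161.
RR = 0.34365 / 0.11161 = 3.07895
The risk among the exposed is 3.08 times that among the unexposed.

3.079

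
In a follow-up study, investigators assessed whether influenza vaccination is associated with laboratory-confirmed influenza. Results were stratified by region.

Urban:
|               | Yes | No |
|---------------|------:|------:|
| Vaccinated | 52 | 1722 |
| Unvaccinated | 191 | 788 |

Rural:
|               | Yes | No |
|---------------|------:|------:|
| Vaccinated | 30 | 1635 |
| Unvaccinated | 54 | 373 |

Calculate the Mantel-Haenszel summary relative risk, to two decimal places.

0.15

RR_MH = Σ(aᵢ·n₀ᵢ/nᵢ) / Σ(cᵢ·n₁ᵢ/nᵢ), with n₁ᵢ = aᵢ+bᵢ (exposed), n₀ᵢ = cᵢ+dᵢ (unexposed), nᵢ = n₁ᵢ+n₀ᵢ.
Stratum 1 (Urban): n₁ = 1774, n₀ = 979, n = 2753; a·n₀/n = 52·979/2753 = 18.4918; c·n₁/n = 191·1774/2753 = 123.0781
Stratum 2 (Rural): n₁ = 1665, n₀ = 427, n = 2092; a·n₀/n = 30·427/2092 = 6.1233; c·n₁/n = 54·1665/2092 = 42.9780
RR_MH = (18.4918 + 6.1233) / (123.0781 + 42.9780) = 24.6152 / 166.0561 = 0.14823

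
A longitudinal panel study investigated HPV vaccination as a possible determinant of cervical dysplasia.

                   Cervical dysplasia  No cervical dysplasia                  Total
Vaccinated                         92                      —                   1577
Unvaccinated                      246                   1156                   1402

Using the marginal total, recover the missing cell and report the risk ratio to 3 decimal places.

0.332

The missing cell is in the exposed row: 1577 − 92 = 1485.
So a = 92, b = 1485, c = 246, d = 1156.
RR = [a/(a+b)] / [c/(c+d)] = (92/1577) / (246/1402) = 0.05834/0.17546 = 0.33248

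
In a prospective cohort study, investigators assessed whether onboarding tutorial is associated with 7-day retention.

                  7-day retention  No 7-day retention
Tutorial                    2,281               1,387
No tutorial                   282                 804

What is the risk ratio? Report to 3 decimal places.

2.395

Cells: a = 2281, b = 1387, c = 282, d = 804.
Risk in exposed = 2281/3668 = 0.62186; risk in unexposed = 282/1086 = 0.25967.
RR = 0.62186 / 0.25967 = 2.39484
The risk among the exposed is 2.39 times that among the unexposed.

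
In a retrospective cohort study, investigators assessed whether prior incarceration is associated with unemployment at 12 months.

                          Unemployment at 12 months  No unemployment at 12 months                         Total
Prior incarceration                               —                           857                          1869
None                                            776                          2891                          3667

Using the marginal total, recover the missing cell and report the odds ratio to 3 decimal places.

The missing cell is in the exposed row: 1869 − 857 = 1012.
So a = 1012, b = 857, c = 776, d = 2891.
OR = (a·d)/(b·c) = (1012 × 2891) / (857 × 776) = 2925692 / 665032 = 4.39933

4.399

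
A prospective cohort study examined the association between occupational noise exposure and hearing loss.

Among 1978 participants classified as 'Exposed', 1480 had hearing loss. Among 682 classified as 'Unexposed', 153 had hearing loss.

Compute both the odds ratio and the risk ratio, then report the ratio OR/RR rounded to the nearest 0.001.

From the description: a = 1480, b = 498, c = 153, d = 529.
OR = (1480·529)/(498·153) = 782920/76194 = 10.27535
Risk in exposed = 1480/1978 = 0.74823; risk in unexposed = 153/682 = 0.22434; RR = 3.33525
OR/RR = 10.27535 / 3.33525 = 3.08083
The outcome is not rare, so the OR lies further from 1 than the RR.

3.081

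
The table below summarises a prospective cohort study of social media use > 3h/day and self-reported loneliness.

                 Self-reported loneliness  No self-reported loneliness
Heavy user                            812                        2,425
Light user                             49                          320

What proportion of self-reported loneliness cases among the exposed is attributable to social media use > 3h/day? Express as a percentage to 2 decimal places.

47.06

Cells: a = 812, b = 2425, c = 49, d = 320.
Risk in exposed = 812/3237 = 0.25085; risk in unexposed = 49/369 = 0.13279.
RR = 0.25085/0.13279 = 1.88905
AR% = (RR − 1)/RR × 100 = (1.88905 − 1)/1.88905 × 100 = 47.0634%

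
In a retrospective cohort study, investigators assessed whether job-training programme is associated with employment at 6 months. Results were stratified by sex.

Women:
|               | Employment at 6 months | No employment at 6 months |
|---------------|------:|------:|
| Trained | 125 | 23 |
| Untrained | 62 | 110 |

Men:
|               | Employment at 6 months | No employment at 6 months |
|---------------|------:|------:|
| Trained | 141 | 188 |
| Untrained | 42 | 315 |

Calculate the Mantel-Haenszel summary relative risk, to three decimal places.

2.879

RR_MH = Σ(aᵢ·n₀ᵢ/nᵢ) / Σ(cᵢ·n₁ᵢ/nᵢ), with n₁ᵢ = aᵢ+bᵢ (exposed), n₀ᵢ = cᵢ+dᵢ (unexposed), nᵢ = n₁ᵢ+n₀ᵢ.
Stratum 1 (Women): n₁ = 148, n₀ = 172, n = 320; a·n₀/n = 125·172/320 = 67.1875; c·n₁/n = 62·148/320 = 28.6750
Stratum 2 (Men): n₁ = 329, n₀ = 357, n = 686; a·n₀/n = 141·357/686 = 73.3776; c·n₁/n = 42·329/686 = 20.1429
RR_MH = (67.1875 + 73.3776) / (28.6750 + 20.1429) = 140.5651 / 48.8179 = 2.87938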